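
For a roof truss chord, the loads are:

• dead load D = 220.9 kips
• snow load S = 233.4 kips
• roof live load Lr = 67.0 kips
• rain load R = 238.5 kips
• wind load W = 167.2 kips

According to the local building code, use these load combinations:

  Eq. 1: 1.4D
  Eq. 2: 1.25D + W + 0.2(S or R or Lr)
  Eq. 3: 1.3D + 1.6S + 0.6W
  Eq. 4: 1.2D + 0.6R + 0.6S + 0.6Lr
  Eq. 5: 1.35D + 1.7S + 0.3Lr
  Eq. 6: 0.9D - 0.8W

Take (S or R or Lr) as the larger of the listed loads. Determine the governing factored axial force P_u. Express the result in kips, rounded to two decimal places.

(S or R or Lr) → R = 238.5 kips.
Eq. 1: 1.4(220.9) = 309.26
Eq. 2: 1.25(220.9) + 1.0(167.2) + 0.2(238.5) = 276.13 + 167.20 + 47.70 = 491.03
Eq. 3: 1.3(220.9) + 1.6(233.4) + 0.6(167.2) = 287.17 + 373.44 + 100.32 = 760.93
Eq. 4: 1.2(220.9) + 0.6(238.5) + 0.6(233.4) + 0.6(67.0) = 265.08 + 143.10 + 140.04 + 40.20 = 588.42
Eq. 5: 1.35(220.9) + 1.7(233.4) + 0.3(67.0) = 298.22 + 396.78 + 20.10 = 715.10
Eq. 6: 0.9(220.9) - 0.8(167.2) = 198.81 - 133.76 = 65.05
The controlling combination is 3, giving 760.93 kips.

760.93 kips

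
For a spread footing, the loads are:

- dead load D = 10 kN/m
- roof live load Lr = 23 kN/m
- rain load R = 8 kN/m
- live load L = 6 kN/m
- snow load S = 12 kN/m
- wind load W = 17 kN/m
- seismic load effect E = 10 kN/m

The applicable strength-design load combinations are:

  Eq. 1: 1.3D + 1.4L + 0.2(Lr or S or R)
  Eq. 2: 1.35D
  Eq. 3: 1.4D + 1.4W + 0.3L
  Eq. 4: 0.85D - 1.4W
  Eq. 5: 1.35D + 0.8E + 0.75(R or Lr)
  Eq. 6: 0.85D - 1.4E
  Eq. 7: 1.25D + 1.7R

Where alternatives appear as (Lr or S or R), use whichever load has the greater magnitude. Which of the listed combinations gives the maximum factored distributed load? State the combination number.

(Lr or S or R) → Lr = 23 kN/m; (R or Lr) → Lr = 23 kN/m.
Eq. 1: 1.3(10) + 1.4(6) + 0.2(23) = 26.00
Eq. 2: 1.35(10) = 13.50
Eq. 3: 1.4(10) + 1.4(17) + 0.3(6) = 39.60
Eq. 4: 0.85(10) - 1.4(17) = -15.30
Eq. 5: 1.35(10) + 0.8(10) + 0.75(23) = 38.75
Eq. 6: 0.85(10) - 1.4(10) = -5.50
Eq. 7: 1.25(10) + 1.7(8) = 26.10
The largest value is 39.60 kN/m from combination 3.

Combination 3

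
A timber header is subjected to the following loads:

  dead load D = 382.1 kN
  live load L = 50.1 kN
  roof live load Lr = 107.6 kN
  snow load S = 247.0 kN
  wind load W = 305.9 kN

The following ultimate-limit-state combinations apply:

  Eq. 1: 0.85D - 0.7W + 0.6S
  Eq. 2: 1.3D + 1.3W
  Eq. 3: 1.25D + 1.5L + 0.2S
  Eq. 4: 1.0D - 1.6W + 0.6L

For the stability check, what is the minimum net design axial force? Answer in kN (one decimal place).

Eq. 1: 0.85(382.1) - 0.7(305.9) + 0.6(247.0) = 324.8 - 214.1 + 148.2 = 258.9
Eq. 2: 1.3(382.1) + 1.3(305.9) = 496.7 + 397.7 = 894.4
Eq. 3: 1.25(382.1) + 1.5(50.1) + 0.2(247.0) = 477.6 + 75.2 + 49.4 = 602.2
Eq. 4: 1.0(382.1) - 1.6(305.9) + 0.6(50.1) = -77.3
Combination 4 gives the minimum: -77.3 kN.

-77.3 kN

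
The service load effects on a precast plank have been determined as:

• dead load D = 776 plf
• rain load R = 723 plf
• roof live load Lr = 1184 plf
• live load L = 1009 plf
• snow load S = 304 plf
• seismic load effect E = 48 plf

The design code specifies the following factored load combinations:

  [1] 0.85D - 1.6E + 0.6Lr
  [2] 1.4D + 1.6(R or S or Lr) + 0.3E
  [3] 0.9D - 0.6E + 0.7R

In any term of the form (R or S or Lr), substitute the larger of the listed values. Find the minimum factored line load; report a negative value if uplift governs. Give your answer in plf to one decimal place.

1175.7 plf

(R or S or Lr) → Lr = 1184 plf.
[1] 0.85(776) - 1.6(48) + 0.6(1184) = 659.6 - 76.8 + 710.4 = 1293.2
[2] 1.4(776) + 1.6(1184) + 0.3(48) = 1086.4 + 1894.4 + 14.4 = 2995.2
[3] 0.9(776) - 0.6(48) + 0.7(723) = 698.4 - 28.8 + 506.1 = 1175.7
Combination 3 gives the minimum: 1175.7 plf.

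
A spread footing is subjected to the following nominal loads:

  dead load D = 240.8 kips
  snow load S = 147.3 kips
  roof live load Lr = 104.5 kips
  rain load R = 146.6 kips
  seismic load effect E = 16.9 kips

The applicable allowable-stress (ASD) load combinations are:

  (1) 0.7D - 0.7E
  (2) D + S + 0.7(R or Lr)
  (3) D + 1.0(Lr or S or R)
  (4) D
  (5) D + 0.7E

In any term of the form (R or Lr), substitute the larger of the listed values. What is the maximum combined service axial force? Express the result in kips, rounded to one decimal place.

490.7 kips

(R or Lr) → R = 146.6 kips; (Lr or S or R) → S = 147.3 kips.
(1) 0.7(240.8) - 0.7(16.9) = 156.7
(2) 1.0(240.8) + 1.0(147.3) + 0.7(146.6) = 240.8 + 147.3 + 102.6 = 490.7
(3) 1.0(240.8) + 1.0(147.3) = 240.8 + 147.3 = 388.1
(4) 1.0(240.8) = 240.8
(5) 1.0(240.8) + 0.7(16.9) = 240.8 + 11.8 = 252.6
The controlling combination is 2, giving 490.7 kips.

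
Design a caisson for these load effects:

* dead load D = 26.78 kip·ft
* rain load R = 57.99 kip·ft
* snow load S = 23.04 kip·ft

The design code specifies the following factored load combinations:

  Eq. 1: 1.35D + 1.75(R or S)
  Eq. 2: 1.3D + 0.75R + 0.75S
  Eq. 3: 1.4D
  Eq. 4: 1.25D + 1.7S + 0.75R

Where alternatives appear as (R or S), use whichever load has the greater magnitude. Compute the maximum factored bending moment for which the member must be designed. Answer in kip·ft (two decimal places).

137.64 kip·ft

(R or S) → R = 57.99 kip·ft.
Eq. 1: 1.35(26.78) + 1.75(57.99) = 137.64
Eq. 2: 1.3(26.78) + 0.75(57.99) + 0.75(23.04) = 95.59
Eq. 3: 1.4(26.78) = 37.49
Eq. 4: 1.25(26.78) + 1.7(23.04) + 0.75(57.99) = 33.48 + 39.17 + 43.49 = 116.14
Maximum is from combination 1.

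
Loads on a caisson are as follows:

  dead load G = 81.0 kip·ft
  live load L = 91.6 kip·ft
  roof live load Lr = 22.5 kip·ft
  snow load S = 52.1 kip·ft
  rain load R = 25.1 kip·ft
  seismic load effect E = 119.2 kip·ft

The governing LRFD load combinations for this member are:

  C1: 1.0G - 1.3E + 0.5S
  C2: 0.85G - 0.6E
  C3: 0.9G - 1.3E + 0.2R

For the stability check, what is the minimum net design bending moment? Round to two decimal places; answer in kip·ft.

C1: 1.0(81.0) - 1.3(119.2) + 0.5(52.1) = 81.00 - 154.96 + 26.05 = -47.91
C2: 0.85(81.0) - 0.6(119.2) = 68.85 - 71.52 = -2.67
C3: 0.9(81.0) - 1.3(119.2) + 0.2(25.1) = 72.90 - 154.96 + 5.02 = -77.04
Combination 3 gives the minimum: -77.04 kip·ft.

-77.04 kip·ft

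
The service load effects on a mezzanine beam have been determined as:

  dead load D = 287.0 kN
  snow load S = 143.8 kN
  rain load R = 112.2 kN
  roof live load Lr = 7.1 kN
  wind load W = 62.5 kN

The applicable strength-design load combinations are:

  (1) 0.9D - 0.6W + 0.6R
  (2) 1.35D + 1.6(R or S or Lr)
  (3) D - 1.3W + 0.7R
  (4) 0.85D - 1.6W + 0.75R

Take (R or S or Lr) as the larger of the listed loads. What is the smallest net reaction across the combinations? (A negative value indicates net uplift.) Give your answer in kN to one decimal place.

(R or S or Lr) → S = 143.8 kN.
(1) 0.9(287.0) - 0.6(62.5) + 0.6(112.2) = 258.3 - 37.5 + 67.3 = 288.1
(2) 1.35(287.0) + 1.6(143.8) = 617.5
(3) 1.0(287.0) - 1.3(62.5) + 0.7(112.2) = 284.3
(4) 0.85(287.0) - 1.6(62.5) + 0.75(112.2) = 228.1
Combination 4 gives the minimum: 228.1 kN.

228.1 kN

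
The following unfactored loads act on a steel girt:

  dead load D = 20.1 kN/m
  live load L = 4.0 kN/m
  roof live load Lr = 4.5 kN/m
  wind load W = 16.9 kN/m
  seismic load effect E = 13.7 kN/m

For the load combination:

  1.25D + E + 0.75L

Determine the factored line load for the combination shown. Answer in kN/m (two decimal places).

1.25(20.1) + 1.0(13.7) + 0.75(4.0) = 25.13 + 13.70 + 3.00 = 41.83
w_u = 41.83 kN/m.

41.83 kN/m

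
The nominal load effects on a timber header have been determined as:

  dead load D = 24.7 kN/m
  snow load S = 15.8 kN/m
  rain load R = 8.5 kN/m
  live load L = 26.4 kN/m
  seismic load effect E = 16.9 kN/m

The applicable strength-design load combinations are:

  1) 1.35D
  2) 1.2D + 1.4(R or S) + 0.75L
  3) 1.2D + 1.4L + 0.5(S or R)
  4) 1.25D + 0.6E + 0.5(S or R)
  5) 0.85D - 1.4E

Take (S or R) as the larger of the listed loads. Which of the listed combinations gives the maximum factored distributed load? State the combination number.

Combination 3

(R or S) → S = 15.8 kN/m; (S or R) → S = 15.8 kN/m.
1) 1.35(24.7) = 33.35
2) 1.2(24.7) + 1.4(15.8) + 0.75(26.4) = 29.64 + 22.12 + 19.80 = 71.56
3) 1.2(24.7) + 1.4(26.4) + 0.5(15.8) = 29.64 + 36.96 + 7.90 = 74.50
4) 1.25(24.7) + 0.6(16.9) + 0.5(15.8) = 30.88 + 10.14 + 7.90 = 48.92
5) 0.85(24.7) - 1.4(16.9) = -2.67
The largest value is 74.50 kN/m from combination 3.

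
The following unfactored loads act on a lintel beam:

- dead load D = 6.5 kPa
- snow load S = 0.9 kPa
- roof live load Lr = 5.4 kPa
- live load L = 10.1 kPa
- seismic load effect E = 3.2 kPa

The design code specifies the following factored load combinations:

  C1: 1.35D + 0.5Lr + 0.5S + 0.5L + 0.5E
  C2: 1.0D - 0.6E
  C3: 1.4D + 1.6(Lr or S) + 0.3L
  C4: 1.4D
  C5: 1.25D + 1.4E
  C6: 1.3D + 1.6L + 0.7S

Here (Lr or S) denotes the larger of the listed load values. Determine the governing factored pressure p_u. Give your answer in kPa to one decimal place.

(Lr or S) → Lr = 5.4 kPa.
C1: 1.35(6.5) + 0.5(5.4) + 0.5(0.9) + 0.5(10.1) + 0.5(3.2) = 18.6
C2: 1.0(6.5) - 0.6(3.2) = 6.5 - 1.9 = 4.6
C3: 1.4(6.5) + 1.6(5.4) + 0.3(10.1) = 20.8
C4: 1.4(6.5) = 9.1
C5: 1.25(6.5) + 1.4(3.2) = 8.1 + 4.5 = 12.6
C6: 1.3(6.5) + 1.6(10.1) + 0.7(0.9) = 25.2
The controlling combination is 6, giving 25.2 kPa.

25.2 kPa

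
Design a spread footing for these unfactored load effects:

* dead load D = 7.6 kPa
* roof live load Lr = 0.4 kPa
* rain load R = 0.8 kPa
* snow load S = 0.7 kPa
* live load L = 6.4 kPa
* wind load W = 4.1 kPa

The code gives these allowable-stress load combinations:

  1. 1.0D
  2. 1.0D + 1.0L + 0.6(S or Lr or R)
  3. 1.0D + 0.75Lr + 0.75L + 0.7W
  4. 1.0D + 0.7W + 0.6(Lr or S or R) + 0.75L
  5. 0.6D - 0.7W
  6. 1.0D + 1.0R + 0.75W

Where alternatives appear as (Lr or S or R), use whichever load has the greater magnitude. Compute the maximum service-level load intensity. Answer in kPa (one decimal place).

15.8 kPa

(S or Lr or R) → R = 0.8 kPa; (Lr or S or R) → R = 0.8 kPa.
1. 1.0(7.6) = 7.6
2. 1.0(7.6) + 1.0(6.4) + 0.6(0.8) = 7.6 + 6.4 + 0.5 = 14.5
3. 1.0(7.6) + 0.75(0.4) + 0.75(6.4) + 0.7(4.1) = 7.6 + 0.3 + 4.8 + 2.9 = 15.6
4. 1.0(7.6) + 0.7(4.1) + 0.6(0.8) + 0.75(6.4) = 7.6 + 2.9 + 0.5 + 4.8 = 15.8
5. 0.6(7.6) - 0.7(4.1) = 4.6 - 2.9 = 1.7
6. 1.0(7.6) + 1.0(0.8) + 0.75(4.1) = 7.6 + 0.8 + 3.1 = 11.5
Combination 4 governs: q = 15.8 kPa.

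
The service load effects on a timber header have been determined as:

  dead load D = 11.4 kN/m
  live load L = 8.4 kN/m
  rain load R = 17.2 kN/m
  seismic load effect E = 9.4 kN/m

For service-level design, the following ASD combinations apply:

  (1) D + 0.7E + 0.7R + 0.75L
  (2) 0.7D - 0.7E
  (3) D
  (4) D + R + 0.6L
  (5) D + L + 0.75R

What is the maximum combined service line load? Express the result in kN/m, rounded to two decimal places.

(1) 1.0(11.4) + 0.7(9.4) + 0.7(17.2) + 0.75(8.4) = 36.32
(2) 0.7(11.4) - 0.7(9.4) = 1.40
(3) 1.0(11.4) = 11.40
(4) 1.0(11.4) + 1.0(17.2) + 0.6(8.4) = 33.64
(5) 1.0(11.4) + 1.0(8.4) + 0.75(17.2) = 32.70
The controlling combination is 1, giving 36.32 kN/m.

36.32 kN/m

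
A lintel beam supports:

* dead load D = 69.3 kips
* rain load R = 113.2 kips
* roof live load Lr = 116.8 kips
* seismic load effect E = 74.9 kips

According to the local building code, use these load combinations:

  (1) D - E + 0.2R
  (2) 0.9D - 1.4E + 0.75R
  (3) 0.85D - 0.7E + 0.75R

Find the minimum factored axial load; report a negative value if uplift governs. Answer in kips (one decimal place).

(1) 1.0(69.3) - 1.0(74.9) + 0.2(113.2) = 17.0
(2) 0.9(69.3) - 1.4(74.9) + 0.75(113.2) = 42.4
(3) 0.85(69.3) - 0.7(74.9) + 0.75(113.2) = 91.4
Combination 1 gives the minimum: 17.0 kips.

17.0 kips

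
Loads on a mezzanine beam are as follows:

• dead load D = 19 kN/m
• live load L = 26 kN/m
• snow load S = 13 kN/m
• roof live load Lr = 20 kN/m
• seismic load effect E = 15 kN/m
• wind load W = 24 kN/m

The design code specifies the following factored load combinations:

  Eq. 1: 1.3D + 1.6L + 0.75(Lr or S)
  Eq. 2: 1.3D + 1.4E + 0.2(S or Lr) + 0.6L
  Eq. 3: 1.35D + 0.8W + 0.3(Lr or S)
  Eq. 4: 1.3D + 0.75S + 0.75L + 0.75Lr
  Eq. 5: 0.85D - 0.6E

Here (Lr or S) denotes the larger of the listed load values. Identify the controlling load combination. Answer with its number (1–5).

(Lr or S) → Lr = 20 kN/m; (S or Lr) → Lr = 20 kN/m.
Eq. 1: 1.3(19) + 1.6(26) + 0.75(20) = 24.70 + 41.60 + 15.00 = 81.30
Eq. 2: 1.3(19) + 1.4(15) + 0.2(20) + 0.6(26) = 24.70 + 21.00 + 4.00 + 15.60 = 65.30
Eq. 3: 1.35(19) + 0.8(24) + 0.3(20) = 25.65 + 19.20 + 6.00 = 50.85
Eq. 4: 1.3(19) + 0.75(13) + 0.75(26) + 0.75(20) = 24.70 + 9.75 + 19.50 + 15.00 = 68.95
Eq. 5: 0.85(19) - 0.6(15) = 16.15 - 9.00 = 7.15
The largest value is 81.30 kN/m from combination 1.

Combination 1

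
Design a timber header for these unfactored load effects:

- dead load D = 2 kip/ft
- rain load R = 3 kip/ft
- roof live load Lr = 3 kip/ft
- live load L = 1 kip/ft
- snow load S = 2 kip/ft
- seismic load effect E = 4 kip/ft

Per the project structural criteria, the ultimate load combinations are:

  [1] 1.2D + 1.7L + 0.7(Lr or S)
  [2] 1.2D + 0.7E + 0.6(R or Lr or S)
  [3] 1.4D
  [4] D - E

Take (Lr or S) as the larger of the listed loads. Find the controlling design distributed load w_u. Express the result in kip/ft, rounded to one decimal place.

7.0 kip/ft

(Lr or S) → Lr = 3 kip/ft; (R or Lr or S) → R = 3 kip/ft.
[1] 1.2(2) + 1.7(1) + 0.7(3) = 2.4 + 1.7 + 2.1 = 6.2
[2] 1.2(2) + 0.7(4) + 0.6(3) = 2.4 + 2.8 + 1.8 = 7.0
[3] 1.4(2) = 2.8
[4] 1.0(2) - 1.0(4) = 2.0 - 4.0 = -2.0
Maximum is from combination 2.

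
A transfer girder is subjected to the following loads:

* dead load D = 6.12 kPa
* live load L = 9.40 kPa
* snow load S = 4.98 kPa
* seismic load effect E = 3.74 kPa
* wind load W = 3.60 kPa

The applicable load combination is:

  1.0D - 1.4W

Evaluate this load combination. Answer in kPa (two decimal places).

1.0(6.12) - 1.4(3.60) = 1.08
p_u = 1.08 kPa.

1.08 kPa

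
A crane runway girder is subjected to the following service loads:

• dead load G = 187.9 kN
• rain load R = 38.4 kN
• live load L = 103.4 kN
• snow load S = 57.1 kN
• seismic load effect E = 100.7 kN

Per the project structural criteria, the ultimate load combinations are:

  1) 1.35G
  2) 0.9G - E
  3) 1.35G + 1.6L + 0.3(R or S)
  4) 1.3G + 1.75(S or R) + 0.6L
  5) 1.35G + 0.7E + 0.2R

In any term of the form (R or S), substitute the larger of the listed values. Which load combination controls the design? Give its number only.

(R or S) → S = 57.1 kN; (S or R) → S = 57.1 kN.
1) 1.35(187.9) = 253.67
2) 0.9(187.9) - 1.0(100.7) = 68.41
3) 1.35(187.9) + 1.6(103.4) + 0.3(57.1) = 436.24
4) 1.3(187.9) + 1.75(57.1) + 0.6(103.4) = 406.24
5) 1.35(187.9) + 0.7(100.7) + 0.2(38.4) = 331.84
The largest value is 436.24 kN from combination 3.

Combination 3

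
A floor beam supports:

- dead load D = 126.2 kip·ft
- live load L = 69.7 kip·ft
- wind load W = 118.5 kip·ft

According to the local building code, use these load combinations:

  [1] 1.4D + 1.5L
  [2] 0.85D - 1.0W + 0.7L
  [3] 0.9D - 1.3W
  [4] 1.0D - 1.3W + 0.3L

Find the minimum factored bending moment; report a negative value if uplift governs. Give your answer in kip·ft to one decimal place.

-40.5 kip·ft

[1] 1.4(126.2) + 1.5(69.7) = 281.2
[2] 0.85(126.2) - 1.0(118.5) + 0.7(69.7) = 107.3 - 118.5 + 48.8 = 37.6
[3] 0.9(126.2) - 1.3(118.5) = 113.6 - 154.1 = -40.5
[4] 1.0(126.2) - 1.3(118.5) + 0.3(69.7) = -6.9
Combination 3 gives the minimum: -40.5 kip·ft.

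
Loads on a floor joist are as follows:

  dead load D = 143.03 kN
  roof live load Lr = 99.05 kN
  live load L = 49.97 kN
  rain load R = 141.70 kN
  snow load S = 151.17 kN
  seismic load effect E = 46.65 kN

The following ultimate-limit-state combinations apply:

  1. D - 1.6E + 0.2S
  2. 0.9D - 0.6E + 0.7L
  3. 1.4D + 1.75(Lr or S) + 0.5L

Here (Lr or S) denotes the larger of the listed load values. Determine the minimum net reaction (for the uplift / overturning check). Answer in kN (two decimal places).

(Lr or S) → S = 151.17 kN.
1. 1.0(143.03) - 1.6(46.65) + 0.2(151.17) = 98.62
2. 0.9(143.03) - 0.6(46.65) + 0.7(49.97) = 135.72
3. 1.4(143.03) + 1.75(151.17) + 0.5(49.97) = 489.77
Combination 1 gives the minimum: 98.62 kN.

98.62 kN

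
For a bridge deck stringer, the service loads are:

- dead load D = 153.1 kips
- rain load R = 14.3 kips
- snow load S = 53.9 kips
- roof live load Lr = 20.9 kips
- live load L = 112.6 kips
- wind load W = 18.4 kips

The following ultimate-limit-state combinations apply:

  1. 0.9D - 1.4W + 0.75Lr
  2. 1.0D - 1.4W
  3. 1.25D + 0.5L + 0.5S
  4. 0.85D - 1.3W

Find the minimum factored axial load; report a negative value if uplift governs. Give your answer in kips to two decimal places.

106.22 kips

1. 0.9(153.1) - 1.4(18.4) + 0.75(20.9) = 137.79 - 25.76 + 15.68 = 127.71
2. 1.0(153.1) - 1.4(18.4) = 153.10 - 25.76 = 127.34
3. 1.25(153.1) + 0.5(112.6) + 0.5(53.9) = 191.38 + 56.30 + 26.95 = 274.63
4. 0.85(153.1) - 1.3(18.4) = 130.14 - 23.92 = 106.22
Combination 4 gives the minimum: 106.22 kips.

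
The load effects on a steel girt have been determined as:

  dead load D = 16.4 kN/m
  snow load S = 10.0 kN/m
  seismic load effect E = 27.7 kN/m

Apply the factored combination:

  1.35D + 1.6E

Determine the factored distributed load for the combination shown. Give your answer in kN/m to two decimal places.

66.46 kN/m

1.35(16.4) + 1.6(27.7) = 66.46
w_u = 66.46 kN/m.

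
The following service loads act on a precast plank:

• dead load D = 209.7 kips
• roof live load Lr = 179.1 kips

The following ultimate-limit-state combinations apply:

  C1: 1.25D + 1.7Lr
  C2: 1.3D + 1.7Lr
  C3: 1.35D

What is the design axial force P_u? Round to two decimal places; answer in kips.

577.08 kips

C1: 1.25(209.7) + 1.7(179.1) = 262.13 + 304.47 = 566.60
C2: 1.3(209.7) + 1.7(179.1) = 272.61 + 304.47 = 577.08
C3: 1.35(209.7) = 283.10
The controlling combination is 2, giving 577.08 kips.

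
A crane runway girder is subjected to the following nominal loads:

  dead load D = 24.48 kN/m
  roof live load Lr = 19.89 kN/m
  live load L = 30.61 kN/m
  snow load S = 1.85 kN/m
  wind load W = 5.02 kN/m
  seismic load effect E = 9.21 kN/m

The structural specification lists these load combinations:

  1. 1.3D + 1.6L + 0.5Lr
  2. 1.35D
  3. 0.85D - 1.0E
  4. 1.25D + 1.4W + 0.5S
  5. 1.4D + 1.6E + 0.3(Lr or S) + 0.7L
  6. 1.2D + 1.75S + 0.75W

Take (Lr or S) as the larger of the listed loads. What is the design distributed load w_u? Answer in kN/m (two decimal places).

90.75 kN/m

(Lr or S) → Lr = 19.89 kN/m.
1. 1.3(24.48) + 1.6(30.61) + 0.5(19.89) = 90.75
2. 1.35(24.48) = 33.05
3. 0.85(24.48) - 1.0(9.21) = 11.60
4. 1.25(24.48) + 1.4(5.02) + 0.5(1.85) = 38.55
5. 1.4(24.48) + 1.6(9.21) + 0.3(19.89) + 0.7(30.61) = 76.40
6. 1.2(24.48) + 1.75(1.85) + 0.75(5.02) = 36.38
Combination 1 governs: w_u = 90.75 kN/m.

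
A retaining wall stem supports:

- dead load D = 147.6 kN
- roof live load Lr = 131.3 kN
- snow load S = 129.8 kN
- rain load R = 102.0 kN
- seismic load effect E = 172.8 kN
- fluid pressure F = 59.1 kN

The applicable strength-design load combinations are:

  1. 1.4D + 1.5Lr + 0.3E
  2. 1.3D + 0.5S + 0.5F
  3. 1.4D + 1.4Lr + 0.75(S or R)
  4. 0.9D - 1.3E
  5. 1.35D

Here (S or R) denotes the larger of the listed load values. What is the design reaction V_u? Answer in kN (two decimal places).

(S or R) → S = 129.8 kN.
1. 1.4(147.6) + 1.5(131.3) + 0.3(172.8) = 206.64 + 196.95 + 51.84 = 455.43
2. 1.3(147.6) + 0.5(129.8) + 0.5(59.1) = 191.88 + 64.90 + 29.55 = 286.33
3. 1.4(147.6) + 1.4(131.3) + 0.75(129.8) = 206.64 + 183.82 + 97.35 = 487.81
4. 0.9(147.6) - 1.3(172.8) = 132.84 - 224.64 = -91.80
5. 1.35(147.6) = 199.26
Maximum is from combination 3.

487.81 kN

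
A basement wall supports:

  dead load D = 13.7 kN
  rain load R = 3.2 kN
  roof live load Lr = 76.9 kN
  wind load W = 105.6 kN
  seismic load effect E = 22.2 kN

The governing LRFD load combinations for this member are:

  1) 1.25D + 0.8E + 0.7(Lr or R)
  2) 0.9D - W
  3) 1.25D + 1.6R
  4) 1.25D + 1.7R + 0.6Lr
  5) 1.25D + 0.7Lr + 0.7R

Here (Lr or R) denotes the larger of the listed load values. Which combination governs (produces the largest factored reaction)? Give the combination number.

(Lr or R) → Lr = 76.9 kN.
1) 1.25(13.7) + 0.8(22.2) + 0.7(76.9) = 88.72
2) 0.9(13.7) - 1.0(105.6) = -93.27
3) 1.25(13.7) + 1.6(3.2) = 22.25
4) 1.25(13.7) + 1.7(3.2) + 0.6(76.9) = 68.71
5) 1.25(13.7) + 0.7(76.9) + 0.7(3.2) = 73.20
The largest value is 88.72 kN from combination 1.

Combination 1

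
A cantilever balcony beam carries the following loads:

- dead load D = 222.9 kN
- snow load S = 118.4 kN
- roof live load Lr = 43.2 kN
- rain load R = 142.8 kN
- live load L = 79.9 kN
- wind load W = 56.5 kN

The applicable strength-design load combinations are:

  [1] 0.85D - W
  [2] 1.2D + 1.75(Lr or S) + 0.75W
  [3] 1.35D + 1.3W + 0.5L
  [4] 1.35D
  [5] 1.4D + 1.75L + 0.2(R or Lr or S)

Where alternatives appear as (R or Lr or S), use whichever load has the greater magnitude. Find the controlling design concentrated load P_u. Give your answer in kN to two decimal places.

517.06 kN

(Lr or S) → S = 118.4 kN; (R or Lr or S) → R = 142.8 kN.
[1] 0.85(222.9) - 1.0(56.5) = 132.97
[2] 1.2(222.9) + 1.75(118.4) + 0.75(56.5) = 517.06
[3] 1.35(222.9) + 1.3(56.5) + 0.5(79.9) = 414.32
[4] 1.35(222.9) = 300.92
[5] 1.4(222.9) + 1.75(79.9) + 0.2(142.8) = 480.45
The controlling combination is 2, giving 517.06 kN.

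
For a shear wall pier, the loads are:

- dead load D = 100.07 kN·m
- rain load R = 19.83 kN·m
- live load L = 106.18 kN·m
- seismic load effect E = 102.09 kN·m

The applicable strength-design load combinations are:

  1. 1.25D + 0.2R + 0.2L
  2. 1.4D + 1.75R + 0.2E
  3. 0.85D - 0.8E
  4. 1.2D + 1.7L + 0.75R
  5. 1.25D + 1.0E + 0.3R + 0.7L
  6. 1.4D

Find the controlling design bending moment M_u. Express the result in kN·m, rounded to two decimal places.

1. 1.25(100.07) + 0.2(19.83) + 0.2(106.18) = 150.29
2. 1.4(100.07) + 1.75(19.83) + 0.2(102.09) = 140.10 + 34.70 + 20.42 = 195.22
3. 0.85(100.07) - 0.8(102.09) = 85.06 - 81.67 = 3.39
4. 1.2(100.07) + 1.7(106.18) + 0.75(19.83) = 120.08 + 180.51 + 14.87 = 315.46
5. 1.25(100.07) + 1.0(102.09) + 0.3(19.83) + 0.7(106.18) = 307.45
6. 1.4(100.07) = 140.10
Maximum is from combination 4.

315.46 kN·m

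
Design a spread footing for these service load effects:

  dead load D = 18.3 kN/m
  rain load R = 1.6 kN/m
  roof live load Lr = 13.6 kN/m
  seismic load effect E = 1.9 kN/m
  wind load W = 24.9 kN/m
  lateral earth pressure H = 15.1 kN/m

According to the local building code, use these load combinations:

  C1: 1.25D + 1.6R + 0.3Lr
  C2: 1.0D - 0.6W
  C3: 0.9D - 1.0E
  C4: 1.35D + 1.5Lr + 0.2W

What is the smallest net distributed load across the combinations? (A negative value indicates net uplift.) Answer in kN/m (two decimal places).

C1: 1.25(18.3) + 1.6(1.6) + 0.3(13.6) = 29.52
C2: 1.0(18.3) - 0.6(24.9) = 3.36
C3: 0.9(18.3) - 1.0(1.9) = 14.57
C4: 1.35(18.3) + 1.5(13.6) + 0.2(24.9) = 50.09
Combination 2 gives the minimum: 3.36 kN/m.

3.36 kN/m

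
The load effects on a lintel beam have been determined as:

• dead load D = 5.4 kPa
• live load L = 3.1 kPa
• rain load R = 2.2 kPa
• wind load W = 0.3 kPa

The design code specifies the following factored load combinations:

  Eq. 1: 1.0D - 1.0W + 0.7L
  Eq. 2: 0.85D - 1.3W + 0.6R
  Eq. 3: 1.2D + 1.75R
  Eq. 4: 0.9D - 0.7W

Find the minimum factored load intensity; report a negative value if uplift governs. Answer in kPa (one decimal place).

Eq. 1: 1.0(5.4) - 1.0(0.3) + 0.7(3.1) = 7.3
Eq. 2: 0.85(5.4) - 1.3(0.3) + 0.6(2.2) = 5.5
Eq. 3: 1.2(5.4) + 1.75(2.2) = 10.3
Eq. 4: 0.9(5.4) - 0.7(0.3) = 4.7
Combination 4 gives the minimum: 4.7 kPa.

4.7 kPa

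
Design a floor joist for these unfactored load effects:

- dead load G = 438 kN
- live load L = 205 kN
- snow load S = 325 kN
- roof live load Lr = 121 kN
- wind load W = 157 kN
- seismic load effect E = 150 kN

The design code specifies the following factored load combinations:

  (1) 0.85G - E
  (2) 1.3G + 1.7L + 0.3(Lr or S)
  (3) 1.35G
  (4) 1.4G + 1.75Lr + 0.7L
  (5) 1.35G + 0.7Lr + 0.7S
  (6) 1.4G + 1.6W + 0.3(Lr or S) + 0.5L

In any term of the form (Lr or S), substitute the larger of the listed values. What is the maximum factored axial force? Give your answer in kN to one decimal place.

(Lr or S) → S = 325 kN.
(1) 0.85(438) - 1.0(150) = 372.3 - 150.0 = 222.3
(2) 1.3(438) + 1.7(205) + 0.3(325) = 569.4 + 348.5 + 97.5 = 1015.4
(3) 1.35(438) = 591.3
(4) 1.4(438) + 1.75(121) + 0.7(205) = 613.2 + 211.8 + 143.5 = 968.5
(5) 1.35(438) + 0.7(121) + 0.7(325) = 591.3 + 84.7 + 227.5 = 903.5
(6) 1.4(438) + 1.6(157) + 0.3(325) + 0.5(205) = 613.2 + 251.2 + 97.5 + 102.5 = 1064.4
Combination 6 governs: N_u = 1064.4 kN.

1064.4 kN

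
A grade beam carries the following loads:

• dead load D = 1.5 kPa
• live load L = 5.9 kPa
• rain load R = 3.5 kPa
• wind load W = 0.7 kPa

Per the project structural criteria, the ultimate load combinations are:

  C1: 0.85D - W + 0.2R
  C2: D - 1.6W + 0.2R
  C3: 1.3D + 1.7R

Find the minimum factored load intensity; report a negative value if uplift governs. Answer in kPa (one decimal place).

C1: 0.85(1.5) - 1.0(0.7) + 0.2(3.5) = 1.3 - 0.7 + 0.7 = 1.3
C2: 1.0(1.5) - 1.6(0.7) + 0.2(3.5) = 1.5 - 1.1 + 0.7 = 1.1
C3: 1.3(1.5) + 1.7(3.5) = 7.9
Combination 2 gives the minimum: 1.1 kPa.

1.1 kPa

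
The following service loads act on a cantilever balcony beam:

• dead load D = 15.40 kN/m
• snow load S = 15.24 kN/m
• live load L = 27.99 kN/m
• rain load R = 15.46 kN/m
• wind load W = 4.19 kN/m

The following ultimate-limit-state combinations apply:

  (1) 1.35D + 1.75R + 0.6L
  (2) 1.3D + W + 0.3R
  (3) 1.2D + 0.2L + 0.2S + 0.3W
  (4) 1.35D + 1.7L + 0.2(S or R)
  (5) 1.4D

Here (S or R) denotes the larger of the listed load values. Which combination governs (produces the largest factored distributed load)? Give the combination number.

Combination 4

(S or R) → R = 15.46 kN/m.
(1) 1.35(15.40) + 1.75(15.46) + 0.6(27.99) = 20.79 + 27.06 + 16.79 = 64.64
(2) 1.3(15.40) + 1.0(4.19) + 0.3(15.46) = 20.02 + 4.19 + 4.64 = 28.85
(3) 1.2(15.40) + 0.2(27.99) + 0.2(15.24) + 0.3(4.19) = 28.38
(4) 1.35(15.40) + 1.7(27.99) + 0.2(15.46) = 71.47
(5) 1.4(15.40) = 21.56
The largest value is 71.47 kN/m from combination 4.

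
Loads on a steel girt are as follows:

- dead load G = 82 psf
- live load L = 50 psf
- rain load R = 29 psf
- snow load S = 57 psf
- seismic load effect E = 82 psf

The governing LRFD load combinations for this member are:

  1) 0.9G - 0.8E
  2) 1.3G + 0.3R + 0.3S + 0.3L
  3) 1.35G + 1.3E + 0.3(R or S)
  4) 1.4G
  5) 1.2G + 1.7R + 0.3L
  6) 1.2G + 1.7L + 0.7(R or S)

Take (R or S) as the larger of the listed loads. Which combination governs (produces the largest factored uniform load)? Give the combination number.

(R or S) → S = 57 psf.
1) 0.9(82) - 0.8(82) = 8.20
2) 1.3(82) + 0.3(29) + 0.3(57) + 0.3(50) = 147.40
3) 1.35(82) + 1.3(82) + 0.3(57) = 234.40
4) 1.4(82) = 114.80
5) 1.2(82) + 1.7(29) + 0.3(50) = 162.70
6) 1.2(82) + 1.7(50) + 0.7(57) = 223.30
The largest value is 234.40 psf from combination 3.

Combination 3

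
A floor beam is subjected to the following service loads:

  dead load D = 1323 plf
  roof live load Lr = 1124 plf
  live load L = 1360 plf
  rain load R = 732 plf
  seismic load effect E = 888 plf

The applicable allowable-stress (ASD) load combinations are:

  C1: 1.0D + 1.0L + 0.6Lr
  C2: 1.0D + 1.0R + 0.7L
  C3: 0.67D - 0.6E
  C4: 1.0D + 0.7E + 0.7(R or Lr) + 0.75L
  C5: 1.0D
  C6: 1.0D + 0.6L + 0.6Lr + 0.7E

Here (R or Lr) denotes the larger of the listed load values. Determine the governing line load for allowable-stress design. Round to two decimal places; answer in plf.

3751.40 plf

(R or Lr) → Lr = 1124 plf.
C1: 1.0(1323) + 1.0(1360) + 0.6(1124) = 1323.00 + 1360.00 + 674.40 = 3357.40
C2: 1.0(1323) + 1.0(732) + 0.7(1360) = 1323.00 + 732.00 + 952.00 = 3007.00
C3: 0.67(1323) - 0.6(888) = 886.41 - 532.80 = 353.61
C4: 1.0(1323) + 0.7(888) + 0.7(1124) + 0.75(1360) = 1323.00 + 621.60 + 786.80 + 1020.00 = 3751.40
C5: 1.0(1323) = 1323.00
C6: 1.0(1323) + 0.6(1360) + 0.6(1124) + 0.7(888) = 1323.00 + 816.00 + 674.40 + 621.60 = 3435.00
The controlling combination is 4, giving 3751.40 plf.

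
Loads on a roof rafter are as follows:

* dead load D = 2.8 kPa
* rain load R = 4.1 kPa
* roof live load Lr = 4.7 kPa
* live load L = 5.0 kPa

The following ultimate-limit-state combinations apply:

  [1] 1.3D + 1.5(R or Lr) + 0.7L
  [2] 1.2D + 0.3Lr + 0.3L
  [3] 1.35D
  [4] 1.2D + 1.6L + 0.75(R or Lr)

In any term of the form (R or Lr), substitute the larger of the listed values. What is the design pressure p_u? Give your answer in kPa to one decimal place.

14.9 kPa

(R or Lr) → Lr = 4.7 kPa.
[1] 1.3(2.8) + 1.5(4.7) + 0.7(5.0) = 3.6 + 7.1 + 3.5 = 14.2
[2] 1.2(2.8) + 0.3(4.7) + 0.3(5.0) = 3.4 + 1.4 + 1.5 = 6.3
[3] 1.35(2.8) = 3.8
[4] 1.2(2.8) + 1.6(5.0) + 0.75(4.7) = 3.4 + 8.0 + 3.5 = 14.9
The controlling combination is 4, giving 14.9 kPa.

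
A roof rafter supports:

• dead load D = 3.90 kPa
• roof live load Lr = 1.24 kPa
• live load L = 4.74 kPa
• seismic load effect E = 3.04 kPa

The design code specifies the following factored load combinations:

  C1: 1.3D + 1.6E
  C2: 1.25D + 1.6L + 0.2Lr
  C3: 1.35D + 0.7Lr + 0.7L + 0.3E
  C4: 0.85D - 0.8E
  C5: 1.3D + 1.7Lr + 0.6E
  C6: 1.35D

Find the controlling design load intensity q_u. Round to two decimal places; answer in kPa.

12.71 kPa

C1: 1.3(3.90) + 1.6(3.04) = 9.93
C2: 1.25(3.90) + 1.6(4.74) + 0.2(1.24) = 12.71
C3: 1.35(3.90) + 0.7(1.24) + 0.7(4.74) + 0.3(3.04) = 10.36
C4: 0.85(3.90) - 0.8(3.04) = 0.88
C5: 1.3(3.90) + 1.7(1.24) + 0.6(3.04) = 9.00
C6: 1.35(3.90) = 5.27
Combination 2 governs: q_u = 12.71 kPa.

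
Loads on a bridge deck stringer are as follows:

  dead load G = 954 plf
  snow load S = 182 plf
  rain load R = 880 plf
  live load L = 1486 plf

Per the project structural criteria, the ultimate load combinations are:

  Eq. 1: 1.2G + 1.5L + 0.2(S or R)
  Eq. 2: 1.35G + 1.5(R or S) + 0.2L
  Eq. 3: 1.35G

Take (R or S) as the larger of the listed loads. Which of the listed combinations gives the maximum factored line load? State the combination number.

Combination 1

(S or R) → R = 880 plf; (R or S) → R = 880 plf.
Eq. 1: 1.2(954) + 1.5(1486) + 0.2(880) = 3549.8
Eq. 2: 1.35(954) + 1.5(880) + 0.2(1486) = 2905.1
Eq. 3: 1.35(954) = 1287.9
The largest value is 3549.8 plf from combination 1.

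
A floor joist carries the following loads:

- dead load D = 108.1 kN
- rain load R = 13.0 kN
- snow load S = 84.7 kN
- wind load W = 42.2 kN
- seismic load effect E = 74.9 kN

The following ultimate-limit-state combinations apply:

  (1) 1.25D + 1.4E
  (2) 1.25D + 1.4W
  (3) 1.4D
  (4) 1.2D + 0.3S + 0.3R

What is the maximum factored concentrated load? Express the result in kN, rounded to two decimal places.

239.99 kN

(1) 1.25(108.1) + 1.4(74.9) = 135.13 + 104.86 = 239.99
(2) 1.25(108.1) + 1.4(42.2) = 135.13 + 59.08 = 194.21
(3) 1.4(108.1) = 151.34
(4) 1.2(108.1) + 0.3(84.7) + 0.3(13.0) = 129.72 + 25.41 + 3.90 = 159.03
Maximum is from combination 1.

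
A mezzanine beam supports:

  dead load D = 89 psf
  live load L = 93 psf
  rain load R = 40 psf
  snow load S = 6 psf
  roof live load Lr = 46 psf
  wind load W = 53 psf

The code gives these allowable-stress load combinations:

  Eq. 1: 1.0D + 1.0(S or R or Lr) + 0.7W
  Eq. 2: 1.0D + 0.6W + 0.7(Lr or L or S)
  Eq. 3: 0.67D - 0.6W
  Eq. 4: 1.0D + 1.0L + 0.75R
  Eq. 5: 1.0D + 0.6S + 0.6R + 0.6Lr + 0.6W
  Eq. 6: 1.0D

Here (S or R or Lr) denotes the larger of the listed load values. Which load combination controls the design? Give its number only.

Combination 4

(S or R or Lr) → Lr = 46 psf; (Lr or L or S) → L = 93 psf.
Eq. 1: 1.0(89) + 1.0(46) + 0.7(53) = 89.00 + 46.00 + 37.10 = 172.10
Eq. 2: 1.0(89) + 0.6(53) + 0.7(93) = 89.00 + 31.80 + 65.10 = 185.90
Eq. 3: 0.67(89) - 0.6(53) = 59.63 - 31.80 = 27.83
Eq. 4: 1.0(89) + 1.0(93) + 0.75(40) = 89.00 + 93.00 + 30.00 = 212.00
Eq. 5: 1.0(89) + 0.6(6) + 0.6(40) + 0.6(46) + 0.6(53) = 89.00 + 3.60 + 24.00 + 27.60 + 31.80 = 176.00
Eq. 6: 1.0(89) = 89.00
The largest value is 212.00 psf from combination 4.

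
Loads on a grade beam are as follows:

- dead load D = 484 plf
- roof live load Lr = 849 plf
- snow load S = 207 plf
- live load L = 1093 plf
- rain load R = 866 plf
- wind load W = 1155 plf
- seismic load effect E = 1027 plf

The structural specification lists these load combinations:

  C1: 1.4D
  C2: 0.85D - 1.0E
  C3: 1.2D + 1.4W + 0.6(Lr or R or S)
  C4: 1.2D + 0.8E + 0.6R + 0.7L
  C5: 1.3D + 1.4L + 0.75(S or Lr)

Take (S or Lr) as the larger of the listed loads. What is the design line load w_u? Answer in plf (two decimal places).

(Lr or R or S) → R = 866 plf; (S or Lr) → Lr = 849 plf.
C1: 1.4(484) = 677.60
C2: 0.85(484) - 1.0(1027) = 411.40 - 1027.00 = -615.60
C3: 1.2(484) + 1.4(1155) + 0.6(866) = 580.80 + 1617.00 + 519.60 = 2717.40
C4: 1.2(484) + 0.8(1027) + 0.6(866) + 0.7(1093) = 580.80 + 821.60 + 519.60 + 765.10 = 2687.10
C5: 1.3(484) + 1.4(1093) + 0.75(849) = 629.20 + 1530.20 + 636.75 = 2796.15
Combination 5 governs: w_u = 2796.15 plf.

2796.15 plf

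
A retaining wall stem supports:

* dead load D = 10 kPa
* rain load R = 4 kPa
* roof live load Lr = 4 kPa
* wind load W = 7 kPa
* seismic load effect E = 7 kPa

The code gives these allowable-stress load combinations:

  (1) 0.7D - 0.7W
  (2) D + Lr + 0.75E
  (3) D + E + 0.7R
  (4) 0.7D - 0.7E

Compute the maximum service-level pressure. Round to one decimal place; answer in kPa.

19.8 kPa

(1) 0.7(10) - 0.7(7) = 2.1
(2) 1.0(10) + 1.0(4) + 0.75(7) = 19.3
(3) 1.0(10) + 1.0(7) + 0.7(4) = 19.8
(4) 0.7(10) - 0.7(7) = 2.1
Combination 3 governs: p = 19.8 kPa.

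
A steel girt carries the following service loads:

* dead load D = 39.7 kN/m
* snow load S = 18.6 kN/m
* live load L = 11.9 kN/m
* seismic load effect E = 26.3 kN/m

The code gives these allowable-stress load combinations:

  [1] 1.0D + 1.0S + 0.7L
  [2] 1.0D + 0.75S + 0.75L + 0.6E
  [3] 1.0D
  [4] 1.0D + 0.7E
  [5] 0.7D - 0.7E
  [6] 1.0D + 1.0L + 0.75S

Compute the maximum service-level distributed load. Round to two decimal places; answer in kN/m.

78.36 kN/m

[1] 1.0(39.7) + 1.0(18.6) + 0.7(11.9) = 66.63
[2] 1.0(39.7) + 0.75(18.6) + 0.75(11.9) + 0.6(26.3) = 78.36
[3] 1.0(39.7) = 39.70
[4] 1.0(39.7) + 0.7(26.3) = 58.11
[5] 0.7(39.7) - 0.7(26.3) = 9.38
[6] 1.0(39.7) + 1.0(11.9) + 0.75(18.6) = 65.55
The controlling combination is 2, giving 78.36 kN/m.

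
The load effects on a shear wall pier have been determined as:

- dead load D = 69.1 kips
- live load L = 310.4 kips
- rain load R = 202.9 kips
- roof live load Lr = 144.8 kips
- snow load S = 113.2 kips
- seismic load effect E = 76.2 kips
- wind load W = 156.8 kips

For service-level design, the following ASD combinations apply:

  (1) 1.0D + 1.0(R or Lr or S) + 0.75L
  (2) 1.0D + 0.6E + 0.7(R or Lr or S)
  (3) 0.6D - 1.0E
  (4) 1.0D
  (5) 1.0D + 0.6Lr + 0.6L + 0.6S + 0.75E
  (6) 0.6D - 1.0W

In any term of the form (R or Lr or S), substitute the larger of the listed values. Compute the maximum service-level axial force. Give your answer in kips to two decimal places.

(R or Lr or S) → R = 202.9 kips.
(1) 1.0(69.1) + 1.0(202.9) + 0.75(310.4) = 69.10 + 202.90 + 232.80 = 504.80
(2) 1.0(69.1) + 0.6(76.2) + 0.7(202.9) = 69.10 + 45.72 + 142.03 = 256.85
(3) 0.6(69.1) - 1.0(76.2) = 41.46 - 76.20 = -34.74
(4) 1.0(69.1) = 69.10
(5) 1.0(69.1) + 0.6(144.8) + 0.6(310.4) + 0.6(113.2) + 0.75(76.2) = 69.10 + 86.88 + 186.24 + 67.92 + 57.15 = 467.29
(6) 0.6(69.1) - 1.0(156.8) = 41.46 - 156.80 = -115.34
Maximum is from combination 1.

504.80 kips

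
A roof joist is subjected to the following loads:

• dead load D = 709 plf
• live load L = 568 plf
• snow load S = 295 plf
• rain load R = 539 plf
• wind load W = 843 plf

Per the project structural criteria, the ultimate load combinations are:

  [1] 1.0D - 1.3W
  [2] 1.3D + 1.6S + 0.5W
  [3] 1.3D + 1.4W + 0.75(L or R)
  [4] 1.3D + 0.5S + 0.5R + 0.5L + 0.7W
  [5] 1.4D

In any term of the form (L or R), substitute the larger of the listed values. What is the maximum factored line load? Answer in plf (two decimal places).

(L or R) → L = 568 plf.
[1] 1.0(709) - 1.3(843) = 709.00 - 1095.90 = -386.90
[2] 1.3(709) + 1.6(295) + 0.5(843) = 921.70 + 472.00 + 421.50 = 1815.20
[3] 1.3(709) + 1.4(843) + 0.75(568) = 921.70 + 1180.20 + 426.00 = 2527.90
[4] 1.3(709) + 0.5(295) + 0.5(539) + 0.5(568) + 0.7(843) = 921.70 + 147.50 + 269.50 + 284.00 + 590.10 = 2212.80
[5] 1.4(709) = 992.60
The controlling combination is 3, giving 2527.90 plf.

2527.90 plf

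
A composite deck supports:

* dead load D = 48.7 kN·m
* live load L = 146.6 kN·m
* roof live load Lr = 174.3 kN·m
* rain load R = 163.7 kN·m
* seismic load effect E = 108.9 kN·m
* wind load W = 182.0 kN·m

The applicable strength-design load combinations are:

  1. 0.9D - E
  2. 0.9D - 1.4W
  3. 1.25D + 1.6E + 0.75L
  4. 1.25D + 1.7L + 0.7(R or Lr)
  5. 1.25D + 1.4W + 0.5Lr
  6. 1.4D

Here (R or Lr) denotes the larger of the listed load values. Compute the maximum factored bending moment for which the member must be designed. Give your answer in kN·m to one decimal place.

432.1 kN·m

(R or Lr) → Lr = 174.3 kN·m.
1. 0.9(48.7) - 1.0(108.9) = 43.8 - 108.9 = -65.1
2. 0.9(48.7) - 1.4(182.0) = 43.8 - 254.8 = -211.0
3. 1.25(48.7) + 1.6(108.9) + 0.75(146.6) = 60.9 + 174.2 + 110.0 = 345.1
4. 1.25(48.7) + 1.7(146.6) + 0.7(174.3) = 60.9 + 249.2 + 122.0 = 432.1
5. 1.25(48.7) + 1.4(182.0) + 0.5(174.3) = 402.8
6. 1.4(48.7) = 68.2
The controlling combination is 4, giving 432.1 kN·m.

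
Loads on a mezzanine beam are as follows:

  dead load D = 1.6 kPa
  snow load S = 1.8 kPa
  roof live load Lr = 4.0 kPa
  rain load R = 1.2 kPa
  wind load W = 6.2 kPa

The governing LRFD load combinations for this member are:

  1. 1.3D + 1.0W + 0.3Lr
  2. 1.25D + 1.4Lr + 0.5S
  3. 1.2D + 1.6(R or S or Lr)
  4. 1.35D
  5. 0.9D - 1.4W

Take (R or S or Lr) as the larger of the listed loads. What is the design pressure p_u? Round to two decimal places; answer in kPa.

(R or S or Lr) → Lr = 4.0 kPa.
1. 1.3(1.6) + 1.0(6.2) + 0.3(4.0) = 9.48
2. 1.25(1.6) + 1.4(4.0) + 0.5(1.8) = 8.50
3. 1.2(1.6) + 1.6(4.0) = 8.32
4. 1.35(1.6) = 2.16
5. 0.9(1.6) - 1.4(6.2) = -7.24
Maximum is from combination 1.

9.48 kPa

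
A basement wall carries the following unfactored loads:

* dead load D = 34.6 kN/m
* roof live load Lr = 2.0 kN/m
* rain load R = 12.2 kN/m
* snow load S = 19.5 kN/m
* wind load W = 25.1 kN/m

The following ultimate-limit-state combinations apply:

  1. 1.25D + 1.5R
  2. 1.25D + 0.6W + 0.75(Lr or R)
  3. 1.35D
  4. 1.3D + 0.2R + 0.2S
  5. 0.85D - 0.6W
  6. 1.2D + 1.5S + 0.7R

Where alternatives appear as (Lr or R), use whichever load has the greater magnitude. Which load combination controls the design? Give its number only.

Combination 6

(Lr or R) → R = 12.2 kN/m.
1. 1.25(34.6) + 1.5(12.2) = 61.55
2. 1.25(34.6) + 0.6(25.1) + 0.75(12.2) = 67.46
3. 1.35(34.6) = 46.71
4. 1.3(34.6) + 0.2(12.2) + 0.2(19.5) = 51.32
5. 0.85(34.6) - 0.6(25.1) = 14.35
6. 1.2(34.6) + 1.5(19.5) + 0.7(12.2) = 79.31
The largest value is 79.31 kN/m from combination 6.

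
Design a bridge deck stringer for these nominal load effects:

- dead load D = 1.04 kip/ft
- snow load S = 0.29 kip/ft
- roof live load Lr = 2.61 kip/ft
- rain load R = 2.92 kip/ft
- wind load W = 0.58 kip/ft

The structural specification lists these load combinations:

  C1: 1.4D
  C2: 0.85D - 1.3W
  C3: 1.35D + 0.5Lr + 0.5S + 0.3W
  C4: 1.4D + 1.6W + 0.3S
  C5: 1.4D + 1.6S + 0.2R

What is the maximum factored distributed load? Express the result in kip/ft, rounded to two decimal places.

C1: 1.4(1.04) = 1.46
C2: 0.85(1.04) - 1.3(0.58) = 0.88 - 0.75 = 0.13
C3: 1.35(1.04) + 0.5(2.61) + 0.5(0.29) + 0.3(0.58) = 1.40 + 1.31 + 0.15 + 0.17 = 3.03
C4: 1.4(1.04) + 1.6(0.58) + 0.3(0.29) = 2.47
C5: 1.4(1.04) + 1.6(0.29) + 0.2(2.92) = 1.46 + 0.46 + 0.58 = 2.50
The controlling combination is 3, giving 3.03 kip/ft.

3.03 kip/ft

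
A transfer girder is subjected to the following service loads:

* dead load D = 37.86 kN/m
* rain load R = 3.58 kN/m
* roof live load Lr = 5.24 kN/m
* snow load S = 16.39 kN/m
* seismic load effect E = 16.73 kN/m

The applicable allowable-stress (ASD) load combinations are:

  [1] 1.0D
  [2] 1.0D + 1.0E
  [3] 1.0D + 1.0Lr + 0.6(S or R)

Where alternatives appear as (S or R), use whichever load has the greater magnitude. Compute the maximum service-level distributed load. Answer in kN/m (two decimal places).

(S or R) → S = 16.39 kN/m.
[1] 1.0(37.86) = 37.86
[2] 1.0(37.86) + 1.0(16.73) = 37.86 + 16.73 = 54.59
[3] 1.0(37.86) + 1.0(5.24) + 0.6(16.39) = 37.86 + 5.24 + 9.83 = 52.93
Maximum is from combination 2.

54.59 kN/m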